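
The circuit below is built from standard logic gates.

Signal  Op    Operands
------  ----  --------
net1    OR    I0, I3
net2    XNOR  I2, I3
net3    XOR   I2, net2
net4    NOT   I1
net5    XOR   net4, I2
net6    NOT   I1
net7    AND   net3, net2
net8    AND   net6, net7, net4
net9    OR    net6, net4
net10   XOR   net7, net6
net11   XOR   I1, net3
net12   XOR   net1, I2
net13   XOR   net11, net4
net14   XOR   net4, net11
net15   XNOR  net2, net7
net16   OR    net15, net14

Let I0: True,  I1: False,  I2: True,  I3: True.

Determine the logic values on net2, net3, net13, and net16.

net2 = I2 XNOR I3 = True XNOR True = True
net3 = I2 XOR net2 = True XOR True = False
net4 = NOT I1 = NOT False = True
net7 = net3 AND net2 = False AND True = False
net11 = I1 XOR net3 = False XOR False = False
net13 = net11 XOR net4 = False XOR True = True
net14 = net4 XOR net11 = True XOR False = True
net15 = net2 XNOR net7 = True XNOR False = False
net16 = net15 OR net14 = False OR True = True

net2 = True, net3 = False, net13 = True, net16 = True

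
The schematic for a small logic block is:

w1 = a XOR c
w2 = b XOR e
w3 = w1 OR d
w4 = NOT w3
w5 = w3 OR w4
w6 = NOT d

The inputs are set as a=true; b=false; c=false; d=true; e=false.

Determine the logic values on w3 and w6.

w3 = true, w6 = false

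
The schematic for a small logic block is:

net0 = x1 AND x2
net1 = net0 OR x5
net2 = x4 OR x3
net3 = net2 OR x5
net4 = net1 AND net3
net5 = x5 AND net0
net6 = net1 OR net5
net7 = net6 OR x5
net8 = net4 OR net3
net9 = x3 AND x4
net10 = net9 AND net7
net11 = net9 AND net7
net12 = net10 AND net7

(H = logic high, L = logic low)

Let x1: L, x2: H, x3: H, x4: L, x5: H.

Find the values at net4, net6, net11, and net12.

net4 = H, net6 = H, net11 = L, net12 = L

net0 = x1 AND x2 = L AND H = L
net1 = net0 OR x5 = L OR H = H
net2 = x4 OR x3 = L OR H = H
net3 = net2 OR x5 = H OR H = H
net4 = net1 AND net3 = H AND H = H
net5 = x5 AND net0 = H AND L = L
net6 = net1 OR net5 = H OR L = H
net7 = net6 OR x5 = H OR H = H
net9 = x3 AND x4 = H AND L = L
net10 = net9 AND net7 = L AND H = L
net11 = net9 AND net7 = L AND H = L
net12 = net10 AND net7 = L AND H = L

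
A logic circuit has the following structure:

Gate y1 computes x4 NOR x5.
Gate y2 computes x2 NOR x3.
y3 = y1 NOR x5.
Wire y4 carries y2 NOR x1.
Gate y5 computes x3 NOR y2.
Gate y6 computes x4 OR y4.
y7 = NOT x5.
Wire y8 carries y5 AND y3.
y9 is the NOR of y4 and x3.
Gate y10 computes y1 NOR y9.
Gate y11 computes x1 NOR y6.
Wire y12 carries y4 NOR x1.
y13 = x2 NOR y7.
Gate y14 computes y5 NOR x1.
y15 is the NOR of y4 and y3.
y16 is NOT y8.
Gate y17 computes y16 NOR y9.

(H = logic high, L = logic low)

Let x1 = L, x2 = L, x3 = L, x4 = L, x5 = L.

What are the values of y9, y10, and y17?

y9 = H, y10 = L, y17 = L

y1 = x4 NOR x5 = L NOR L = H
y2 = x2 NOR x3 = L NOR L = H
y3 = y1 NOR x5 = H NOR L = L
y4 = y2 NOR x1 = H NOR L = L
y5 = x3 NOR y2 = L NOR H = L
y8 = y5 AND y3 = L AND L = L
y9 = y4 NOR x3 = L NOR L = H
y10 = y1 NOR y9 = H NOR H = L
y16 = NOT y8 = NOT L = H
y17 = y16 NOR y9 = H NOR H = L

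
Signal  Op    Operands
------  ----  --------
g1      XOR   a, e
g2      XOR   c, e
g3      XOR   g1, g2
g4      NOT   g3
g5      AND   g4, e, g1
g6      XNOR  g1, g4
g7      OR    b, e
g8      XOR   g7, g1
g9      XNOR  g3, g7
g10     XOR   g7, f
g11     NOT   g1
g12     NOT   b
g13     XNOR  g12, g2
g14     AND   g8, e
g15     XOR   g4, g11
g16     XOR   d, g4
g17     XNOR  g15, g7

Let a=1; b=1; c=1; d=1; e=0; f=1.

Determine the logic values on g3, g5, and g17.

g3 = 0  g5 = 0  g17 = 1

g1 = a XOR e = 1 XOR 0 = 1
g2 = c XOR e = 1 XOR 0 = 1
g3 = g1 XOR g2 = 1 XOR 1 = 0
g4 = NOT g3 = NOT 0 = 1
g5 = g4 AND e AND g1 = 1 AND 0 AND 1 = 0
g7 = b OR e = 1 OR 0 = 1
g11 = NOT g1 = NOT 1 = 0
g15 = g4 XOR g11 = 1 XOR 0 = 1
g17 = g15 XNOR g7 = 1 XNOR 1 = 1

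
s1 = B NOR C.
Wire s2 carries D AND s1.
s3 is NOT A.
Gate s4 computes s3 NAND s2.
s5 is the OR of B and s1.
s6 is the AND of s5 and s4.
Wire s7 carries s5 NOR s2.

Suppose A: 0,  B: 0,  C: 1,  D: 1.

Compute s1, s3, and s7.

s1 = 0  s3 = 1  s7 = 1

s1 = B NOR C = 0 NOR 1 = 0
s2 = D AND s1 = 1 AND 0 = 0
s3 = NOT A = NOT 0 = 1
s5 = B OR s1 = 0 OR 0 = 0
s7 = s5 NOR s2 = 0 NOR 0 = 1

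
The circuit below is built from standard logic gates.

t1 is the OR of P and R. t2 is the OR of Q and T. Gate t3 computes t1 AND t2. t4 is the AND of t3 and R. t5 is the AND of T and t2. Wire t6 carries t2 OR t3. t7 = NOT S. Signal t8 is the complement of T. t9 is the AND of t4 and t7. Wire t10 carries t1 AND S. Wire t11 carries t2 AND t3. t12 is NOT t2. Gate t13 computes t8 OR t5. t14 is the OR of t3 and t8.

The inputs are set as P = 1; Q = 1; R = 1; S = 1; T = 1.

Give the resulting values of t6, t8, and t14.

t6 = 1, t8 = 0, t14 = 1

t1 = P OR R = 1 OR 1 = 1
t2 = Q OR T = 1 OR 1 = 1
t3 = t1 AND t2 = 1 AND 1 = 1
t6 = t2 OR t3 = 1 OR 1 = 1
t8 = NOT T = NOT 1 = 0
t14 = t3 OR t8 = 1 OR 0 = 1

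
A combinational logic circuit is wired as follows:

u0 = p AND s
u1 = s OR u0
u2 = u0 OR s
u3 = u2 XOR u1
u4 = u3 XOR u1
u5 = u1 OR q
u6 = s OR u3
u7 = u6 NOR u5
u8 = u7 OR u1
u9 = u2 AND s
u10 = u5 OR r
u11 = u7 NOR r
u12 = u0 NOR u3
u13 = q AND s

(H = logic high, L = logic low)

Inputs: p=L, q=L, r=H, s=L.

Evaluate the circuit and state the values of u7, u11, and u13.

u0 = p AND s = L AND L = L
u1 = s OR u0 = L OR L = L
u2 = u0 OR s = L OR L = L
u3 = u2 XOR u1 = L XOR L = L
u5 = u1 OR q = L OR L = L
u6 = s OR u3 = L OR L = L
u7 = u6 NOR u5 = L NOR L = H
u11 = u7 NOR r = H NOR H = L
u13 = q AND s = L AND L = L

u7 = H  u11 = L  u13 = L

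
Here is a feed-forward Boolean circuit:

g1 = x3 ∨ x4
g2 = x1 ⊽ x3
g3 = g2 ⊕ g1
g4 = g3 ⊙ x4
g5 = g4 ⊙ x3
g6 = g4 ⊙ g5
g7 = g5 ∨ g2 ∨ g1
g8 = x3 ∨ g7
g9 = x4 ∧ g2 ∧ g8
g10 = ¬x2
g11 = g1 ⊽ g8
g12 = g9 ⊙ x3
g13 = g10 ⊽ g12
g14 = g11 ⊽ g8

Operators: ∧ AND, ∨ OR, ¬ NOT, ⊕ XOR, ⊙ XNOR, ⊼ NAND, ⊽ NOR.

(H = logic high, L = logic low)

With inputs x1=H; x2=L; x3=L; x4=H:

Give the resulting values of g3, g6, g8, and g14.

g1 = x3 OR x4 = L OR H = H
g2 = x1 NOR x3 = H NOR L = L
g3 = g2 XOR g1 = L XOR H = H
g4 = g3 XNOR x4 = H XNOR H = H
g5 = g4 XNOR x3 = H XNOR L = L
g6 = g4 XNOR g5 = H XNOR L = L
g7 = g5 OR g2 OR g1 = L OR L OR H = H
g8 = x3 OR g7 = L OR H = H
g11 = g1 NOR g8 = H NOR H = L
g14 = g11 NOR g8 = L NOR H = L

g3 = H, g6 = L, g8 = H, g14 = L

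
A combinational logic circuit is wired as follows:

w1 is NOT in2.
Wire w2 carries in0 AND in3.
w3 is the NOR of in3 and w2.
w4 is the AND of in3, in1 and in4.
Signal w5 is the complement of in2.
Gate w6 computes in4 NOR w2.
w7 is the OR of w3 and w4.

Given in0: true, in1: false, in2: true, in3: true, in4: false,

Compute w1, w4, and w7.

w1 = false, w4 = false, w7 = false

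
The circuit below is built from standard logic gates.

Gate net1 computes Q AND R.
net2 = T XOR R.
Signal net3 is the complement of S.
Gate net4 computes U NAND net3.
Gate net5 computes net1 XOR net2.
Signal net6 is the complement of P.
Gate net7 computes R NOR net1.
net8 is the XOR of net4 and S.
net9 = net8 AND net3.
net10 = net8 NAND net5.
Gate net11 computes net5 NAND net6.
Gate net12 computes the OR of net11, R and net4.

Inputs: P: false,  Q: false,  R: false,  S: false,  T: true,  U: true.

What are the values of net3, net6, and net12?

net1 = Q AND R = false AND false = false
net2 = T XOR R = true XOR false = true
net3 = NOT S = NOT false = true
net4 = U NAND net3 = true NAND true = false
net5 = net1 XOR net2 = false XOR true = true
net6 = NOT P = NOT false = true
net11 = net5 NAND net6 = true NAND true = false
net12 = net11 OR R OR net4 = false OR false OR false = false

net3 = true, net6 = true, net12 = false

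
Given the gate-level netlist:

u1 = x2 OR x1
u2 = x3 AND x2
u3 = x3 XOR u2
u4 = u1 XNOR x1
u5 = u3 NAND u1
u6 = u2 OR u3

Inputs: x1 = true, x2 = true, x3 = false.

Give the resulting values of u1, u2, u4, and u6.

u1 = x2 OR x1 = true OR true = true
u2 = x3 AND x2 = false AND true = false
u3 = x3 XOR u2 = false XOR false = false
u4 = u1 XNOR x1 = true XNOR true = true
u6 = u2 OR u3 = false OR false = false

u1 = true, u2 = false, u4 = true, u6 = false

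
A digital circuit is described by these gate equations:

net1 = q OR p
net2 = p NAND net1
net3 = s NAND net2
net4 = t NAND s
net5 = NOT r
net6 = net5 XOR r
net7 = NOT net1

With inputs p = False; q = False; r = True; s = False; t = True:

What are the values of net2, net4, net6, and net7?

net2 = True; net4 = True; net6 = True; net7 = True

net1 = q OR p = False OR False = False
net2 = p NAND net1 = False NAND False = True
net4 = t NAND s = True NAND False = True
net5 = NOT r = NOT True = False
net6 = net5 XOR r = False XOR True = True
net7 = NOT net1 = NOT False = True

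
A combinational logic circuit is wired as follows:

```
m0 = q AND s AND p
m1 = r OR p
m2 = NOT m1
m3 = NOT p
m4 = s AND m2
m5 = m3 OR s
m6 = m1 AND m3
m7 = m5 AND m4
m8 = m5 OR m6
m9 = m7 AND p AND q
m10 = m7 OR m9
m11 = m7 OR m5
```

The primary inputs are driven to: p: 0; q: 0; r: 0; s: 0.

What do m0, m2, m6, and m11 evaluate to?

m0 = 0; m2 = 1; m6 = 0; m11 = 1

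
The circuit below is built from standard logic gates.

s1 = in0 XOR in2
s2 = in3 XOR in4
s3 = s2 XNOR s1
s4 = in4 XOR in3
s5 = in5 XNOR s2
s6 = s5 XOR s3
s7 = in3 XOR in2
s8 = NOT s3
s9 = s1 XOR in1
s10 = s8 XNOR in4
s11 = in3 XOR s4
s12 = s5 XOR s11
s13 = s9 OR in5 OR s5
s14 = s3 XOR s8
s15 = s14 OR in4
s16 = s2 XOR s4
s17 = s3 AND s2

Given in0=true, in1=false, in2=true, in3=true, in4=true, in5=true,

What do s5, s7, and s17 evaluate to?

s5 = false, s7 = false, s17 = false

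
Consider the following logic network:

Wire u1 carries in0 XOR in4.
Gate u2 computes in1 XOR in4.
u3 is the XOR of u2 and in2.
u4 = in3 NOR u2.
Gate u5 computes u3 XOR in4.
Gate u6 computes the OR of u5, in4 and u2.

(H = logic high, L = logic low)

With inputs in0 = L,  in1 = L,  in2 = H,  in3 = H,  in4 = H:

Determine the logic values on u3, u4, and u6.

u2 = in1 XOR in4 = L XOR H = H
u3 = u2 XOR in2 = H XOR H = L
u4 = in3 NOR u2 = H NOR H = L
u5 = u3 XOR in4 = L XOR H = H
u6 = u5 OR in4 OR u2 = H OR H OR H = H

u3 = L; u4 = L; u6 = H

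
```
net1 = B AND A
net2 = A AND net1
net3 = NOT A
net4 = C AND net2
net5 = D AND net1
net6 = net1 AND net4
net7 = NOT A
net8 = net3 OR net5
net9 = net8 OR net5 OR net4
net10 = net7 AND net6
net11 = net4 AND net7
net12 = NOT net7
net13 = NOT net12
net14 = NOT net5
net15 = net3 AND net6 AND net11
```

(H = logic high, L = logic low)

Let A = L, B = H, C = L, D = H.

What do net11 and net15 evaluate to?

net1 = B AND A = H AND L = L
net2 = A AND net1 = L AND L = L
net3 = NOT A = NOT L = H
net4 = C AND net2 = L AND L = L
net6 = net1 AND net4 = L AND L = L
net7 = NOT A = NOT L = H
net11 = net4 AND net7 = L AND H = L
net15 = net3 AND net6 AND net11 = H AND L AND L = L

net11 = L, net15 = L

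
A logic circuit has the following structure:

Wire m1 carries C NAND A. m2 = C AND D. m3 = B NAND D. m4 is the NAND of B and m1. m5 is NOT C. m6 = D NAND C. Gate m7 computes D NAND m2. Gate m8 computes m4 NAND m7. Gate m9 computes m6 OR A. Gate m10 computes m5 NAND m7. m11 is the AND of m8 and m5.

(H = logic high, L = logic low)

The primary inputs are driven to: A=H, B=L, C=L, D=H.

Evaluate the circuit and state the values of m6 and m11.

m1 = C NAND A = L NAND H = H
m2 = C AND D = L AND H = L
m4 = B NAND m1 = L NAND H = H
m5 = NOT C = NOT L = H
m6 = D NAND C = H NAND L = H
m7 = D NAND m2 = H NAND L = H
m8 = m4 NAND m7 = H NAND H = L
m11 = m8 AND m5 = L AND H = L

m6 = H; m11 = L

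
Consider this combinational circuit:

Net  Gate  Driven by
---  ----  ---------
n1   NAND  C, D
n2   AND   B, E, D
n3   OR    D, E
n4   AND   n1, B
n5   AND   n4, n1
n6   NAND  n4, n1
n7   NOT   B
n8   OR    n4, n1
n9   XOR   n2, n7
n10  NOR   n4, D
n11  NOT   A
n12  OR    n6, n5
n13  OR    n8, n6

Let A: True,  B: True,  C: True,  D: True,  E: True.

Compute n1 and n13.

n1 = C NAND D = True NAND True = False
n4 = n1 AND B = False AND True = False
n6 = n4 NAND n1 = False NAND False = True
n8 = n4 OR n1 = False OR False = False
n13 = n8 OR n6 = False OR True = True

n1 = False  n13 = True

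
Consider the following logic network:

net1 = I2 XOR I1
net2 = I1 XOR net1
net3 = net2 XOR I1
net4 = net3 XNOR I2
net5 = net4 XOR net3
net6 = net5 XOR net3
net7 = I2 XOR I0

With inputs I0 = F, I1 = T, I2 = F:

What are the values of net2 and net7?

net1 = I2 XOR I1 = F XOR T = T
net2 = I1 XOR net1 = T XOR T = F
net7 = I2 XOR I0 = F XOR F = F

net2 = F, net7 = F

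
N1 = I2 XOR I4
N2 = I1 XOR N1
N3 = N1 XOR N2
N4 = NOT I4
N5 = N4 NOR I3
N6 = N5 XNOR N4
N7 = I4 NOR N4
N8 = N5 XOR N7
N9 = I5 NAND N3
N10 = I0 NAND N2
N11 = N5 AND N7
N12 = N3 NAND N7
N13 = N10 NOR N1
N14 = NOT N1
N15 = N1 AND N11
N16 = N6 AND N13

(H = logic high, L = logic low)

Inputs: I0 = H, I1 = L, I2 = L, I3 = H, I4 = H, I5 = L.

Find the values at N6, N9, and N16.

N6 = H; N9 = H; N16 = L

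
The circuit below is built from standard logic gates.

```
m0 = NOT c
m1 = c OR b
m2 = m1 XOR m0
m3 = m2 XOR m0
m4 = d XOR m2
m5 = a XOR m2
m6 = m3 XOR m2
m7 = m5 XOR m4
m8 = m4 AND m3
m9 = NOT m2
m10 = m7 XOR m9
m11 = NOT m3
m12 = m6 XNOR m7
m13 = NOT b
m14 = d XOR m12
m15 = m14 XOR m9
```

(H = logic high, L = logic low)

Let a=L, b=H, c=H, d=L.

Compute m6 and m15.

m6 = L; m15 = H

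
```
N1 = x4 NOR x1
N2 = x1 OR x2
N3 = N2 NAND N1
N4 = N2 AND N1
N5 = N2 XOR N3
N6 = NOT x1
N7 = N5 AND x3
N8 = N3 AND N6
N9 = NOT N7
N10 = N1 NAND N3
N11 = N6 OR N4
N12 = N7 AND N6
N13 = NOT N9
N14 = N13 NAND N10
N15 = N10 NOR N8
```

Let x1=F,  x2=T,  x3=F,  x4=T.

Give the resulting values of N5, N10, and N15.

N5 = F; N10 = T; N15 = F

N1 = x4 NOR x1 = T NOR F = F
N2 = x1 OR x2 = F OR T = T
N3 = N2 NAND N1 = T NAND F = T
N5 = N2 XOR N3 = T XOR T = F
N6 = NOT x1 = NOT F = T
N8 = N3 AND N6 = T AND T = T
N10 = N1 NAND N3 = F NAND T = T
N15 = N10 NOR N8 = T NOR T = F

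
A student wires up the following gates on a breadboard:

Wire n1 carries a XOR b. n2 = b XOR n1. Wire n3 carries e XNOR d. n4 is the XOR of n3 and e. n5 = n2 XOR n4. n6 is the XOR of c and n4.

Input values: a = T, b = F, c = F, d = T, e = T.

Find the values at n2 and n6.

n2 = T, n6 = F

n1 = a XOR b = T XOR F = T
n2 = b XOR n1 = F XOR T = T
n3 = e XNOR d = T XNOR T = T
n4 = n3 XOR e = T XOR T = F
n6 = c XOR n4 = F XOR F = F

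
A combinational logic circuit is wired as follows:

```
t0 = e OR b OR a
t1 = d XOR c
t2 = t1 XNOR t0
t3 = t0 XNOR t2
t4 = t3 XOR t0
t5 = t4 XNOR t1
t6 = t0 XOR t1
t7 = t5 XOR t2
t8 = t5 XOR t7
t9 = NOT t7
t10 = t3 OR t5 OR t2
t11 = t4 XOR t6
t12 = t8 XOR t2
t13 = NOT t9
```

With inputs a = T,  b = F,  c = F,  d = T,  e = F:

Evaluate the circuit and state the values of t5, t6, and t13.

t0 = e OR b OR a = F OR F OR T = T
t1 = d XOR c = T XOR F = T
t2 = t1 XNOR t0 = T XNOR T = T
t3 = t0 XNOR t2 = T XNOR T = T
t4 = t3 XOR t0 = T XOR T = F
t5 = t4 XNOR t1 = F XNOR T = F
t6 = t0 XOR t1 = T XOR T = F
t7 = t5 XOR t2 = F XOR T = T
t9 = NOT t7 = NOT T = F
t13 = NOT t9 = NOT F = T

t5 = F; t6 = F; t13 = T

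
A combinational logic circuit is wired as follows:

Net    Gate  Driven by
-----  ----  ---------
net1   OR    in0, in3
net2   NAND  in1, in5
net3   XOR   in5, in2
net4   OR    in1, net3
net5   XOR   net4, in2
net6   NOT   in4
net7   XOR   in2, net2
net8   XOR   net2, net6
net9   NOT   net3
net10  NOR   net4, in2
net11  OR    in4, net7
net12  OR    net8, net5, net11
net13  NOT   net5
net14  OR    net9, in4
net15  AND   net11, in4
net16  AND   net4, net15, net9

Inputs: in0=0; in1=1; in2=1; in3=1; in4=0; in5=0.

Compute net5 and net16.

net5 = 0, net16 = 0

net2 = in1 NAND in5 = 1 NAND 0 = 1
net3 = in5 XOR in2 = 0 XOR 1 = 1
net4 = in1 OR net3 = 1 OR 1 = 1
net5 = net4 XOR in2 = 1 XOR 1 = 0
net7 = in2 XOR net2 = 1 XOR 1 = 0
net9 = NOT net3 = NOT 1 = 0
net11 = in4 OR net7 = 0 OR 0 = 0
net15 = net11 AND in4 = 0 AND 0 = 0
net16 = net4 AND net15 AND net9 = 1 AND 0 AND 0 = 0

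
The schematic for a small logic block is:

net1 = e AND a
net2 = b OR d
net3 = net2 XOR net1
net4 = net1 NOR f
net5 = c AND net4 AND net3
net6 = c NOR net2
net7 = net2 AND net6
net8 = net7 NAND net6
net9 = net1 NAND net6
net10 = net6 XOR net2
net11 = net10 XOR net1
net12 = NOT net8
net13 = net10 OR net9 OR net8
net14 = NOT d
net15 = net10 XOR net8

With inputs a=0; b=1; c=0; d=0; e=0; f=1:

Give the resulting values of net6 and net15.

net2 = b OR d = 1 OR 0 = 1
net6 = c NOR net2 = 0 NOR 1 = 0
net7 = net2 AND net6 = 1 AND 0 = 0
net8 = net7 NAND net6 = 0 NAND 0 = 1
net10 = net6 XOR net2 = 0 XOR 1 = 1
net15 = net10 XOR net8 = 1 XOR 1 = 0

net6 = 0; net15 = 0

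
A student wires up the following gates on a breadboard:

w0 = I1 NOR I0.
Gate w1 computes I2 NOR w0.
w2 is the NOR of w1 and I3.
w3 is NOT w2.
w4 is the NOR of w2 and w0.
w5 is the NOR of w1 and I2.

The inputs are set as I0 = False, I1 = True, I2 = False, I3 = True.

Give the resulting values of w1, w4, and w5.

w0 = I1 NOR I0 = True NOR False = False
w1 = I2 NOR w0 = False NOR False = True
w2 = w1 NOR I3 = True NOR True = False
w4 = w2 NOR w0 = False NOR False = True
w5 = w1 NOR I2 = True NOR False = False

w1 = True; w4 = True; w5 = False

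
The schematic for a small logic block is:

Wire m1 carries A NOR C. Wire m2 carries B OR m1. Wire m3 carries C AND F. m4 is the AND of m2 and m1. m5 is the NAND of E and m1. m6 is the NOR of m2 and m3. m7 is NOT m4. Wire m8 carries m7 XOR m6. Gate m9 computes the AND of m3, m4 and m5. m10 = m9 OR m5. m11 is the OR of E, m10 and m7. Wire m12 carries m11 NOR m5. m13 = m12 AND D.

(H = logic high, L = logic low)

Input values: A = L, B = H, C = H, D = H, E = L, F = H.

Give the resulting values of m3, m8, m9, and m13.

m3 = H; m8 = H; m9 = L; m13 = L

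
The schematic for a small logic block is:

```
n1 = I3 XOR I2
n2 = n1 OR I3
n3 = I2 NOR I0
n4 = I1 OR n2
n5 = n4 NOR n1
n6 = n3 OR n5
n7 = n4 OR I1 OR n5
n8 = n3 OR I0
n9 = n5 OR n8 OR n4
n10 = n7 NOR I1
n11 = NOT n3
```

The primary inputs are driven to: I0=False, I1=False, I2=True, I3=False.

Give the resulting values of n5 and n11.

n5 = False, n11 = True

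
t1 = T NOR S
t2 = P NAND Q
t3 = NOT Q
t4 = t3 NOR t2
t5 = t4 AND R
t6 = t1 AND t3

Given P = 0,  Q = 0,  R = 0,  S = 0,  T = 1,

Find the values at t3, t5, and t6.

t1 = T NOR S = 1 NOR 0 = 0
t2 = P NAND Q = 0 NAND 0 = 1
t3 = NOT Q = NOT 0 = 1
t4 = t3 NOR t2 = 1 NOR 1 = 0
t5 = t4 AND R = 0 AND 0 = 0
t6 = t1 AND t3 = 0 AND 1 = 0

t3 = 1; t5 = 0; t6 = 0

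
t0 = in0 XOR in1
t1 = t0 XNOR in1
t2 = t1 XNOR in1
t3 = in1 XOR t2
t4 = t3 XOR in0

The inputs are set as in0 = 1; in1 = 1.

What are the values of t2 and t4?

t2 = 0; t4 = 0

t0 = in0 XOR in1 = 1 XOR 1 = 0
t1 = t0 XNOR in1 = 0 XNOR 1 = 0
t2 = t1 XNOR in1 = 0 XNOR 1 = 0
t3 = in1 XOR t2 = 1 XOR 0 = 1
t4 = t3 XOR in0 = 1 XOR 1 = 0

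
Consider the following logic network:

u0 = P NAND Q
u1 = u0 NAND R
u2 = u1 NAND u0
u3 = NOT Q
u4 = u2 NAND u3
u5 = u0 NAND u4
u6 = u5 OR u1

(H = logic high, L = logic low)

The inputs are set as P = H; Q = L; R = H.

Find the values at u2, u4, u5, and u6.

u2 = H, u4 = L, u5 = H, u6 = H

u0 = P NAND Q = H NAND L = H
u1 = u0 NAND R = H NAND H = L
u2 = u1 NAND u0 = L NAND H = H
u3 = NOT Q = NOT L = H
u4 = u2 NAND u3 = H NAND H = L
u5 = u0 NAND u4 = H NAND L = H
u6 = u5 OR u1 = H OR L = H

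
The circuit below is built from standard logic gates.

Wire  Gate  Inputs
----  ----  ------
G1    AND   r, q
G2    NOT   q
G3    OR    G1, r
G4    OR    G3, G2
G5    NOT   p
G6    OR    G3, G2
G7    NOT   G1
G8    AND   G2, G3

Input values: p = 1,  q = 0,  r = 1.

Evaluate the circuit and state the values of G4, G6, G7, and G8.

G4 = 1, G6 = 1, G7 = 1, G8 = 1

G1 = r AND q = 1 AND 0 = 0
G2 = NOT q = NOT 0 = 1
G3 = G1 OR r = 0 OR 1 = 1
G4 = G3 OR G2 = 1 OR 1 = 1
G6 = G3 OR G2 = 1 OR 1 = 1
G7 = NOT G1 = NOT 0 = 1
G8 = G2 AND G3 = 1 AND 1 = 1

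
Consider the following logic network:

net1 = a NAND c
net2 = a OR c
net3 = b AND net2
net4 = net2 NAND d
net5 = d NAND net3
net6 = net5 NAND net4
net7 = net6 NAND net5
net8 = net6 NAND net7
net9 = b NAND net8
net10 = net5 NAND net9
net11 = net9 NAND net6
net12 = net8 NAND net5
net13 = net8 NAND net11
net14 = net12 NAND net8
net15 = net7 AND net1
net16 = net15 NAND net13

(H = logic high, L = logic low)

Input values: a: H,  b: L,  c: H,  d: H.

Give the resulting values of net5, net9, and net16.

net5 = H; net9 = H; net16 = H

net1 = a NAND c = H NAND H = L
net2 = a OR c = H OR H = H
net3 = b AND net2 = L AND H = L
net4 = net2 NAND d = H NAND H = L
net5 = d NAND net3 = H NAND L = H
net6 = net5 NAND net4 = H NAND L = H
net7 = net6 NAND net5 = H NAND H = L
net8 = net6 NAND net7 = H NAND L = H
net9 = b NAND net8 = L NAND H = H
net11 = net9 NAND net6 = H NAND H = L
net13 = net8 NAND net11 = H NAND L = H
net15 = net7 AND net1 = L AND L = L
net16 = net15 NAND net13 = L NAND H = H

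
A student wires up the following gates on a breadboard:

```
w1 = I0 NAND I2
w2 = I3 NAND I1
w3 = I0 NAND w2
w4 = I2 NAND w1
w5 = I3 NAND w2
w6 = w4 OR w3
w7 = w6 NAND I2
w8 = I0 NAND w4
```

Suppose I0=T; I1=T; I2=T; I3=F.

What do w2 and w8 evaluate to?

w2 = T, w8 = F

w1 = I0 NAND I2 = T NAND T = F
w2 = I3 NAND I1 = F NAND T = T
w4 = I2 NAND w1 = T NAND F = T
w8 = I0 NAND w4 = T NAND T = F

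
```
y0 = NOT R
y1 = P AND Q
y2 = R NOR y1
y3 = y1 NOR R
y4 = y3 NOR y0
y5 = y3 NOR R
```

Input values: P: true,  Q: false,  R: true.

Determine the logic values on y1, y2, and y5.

y1 = false, y2 = false, y5 = false

y1 = P AND Q = true AND false = false
y2 = R NOR y1 = true NOR false = false
y3 = y1 NOR R = false NOR true = false
y5 = y3 NOR R = false NOR true = false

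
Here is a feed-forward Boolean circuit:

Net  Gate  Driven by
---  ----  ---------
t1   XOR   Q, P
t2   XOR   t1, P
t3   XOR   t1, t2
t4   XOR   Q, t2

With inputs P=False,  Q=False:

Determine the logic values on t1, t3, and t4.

t1 = False  t3 = False  t4 = False

t1 = Q XOR P = False XOR False = False
t2 = t1 XOR P = False XOR False = False
t3 = t1 XOR t2 = False XOR False = False
t4 = Q XOR t2 = False XOR False = False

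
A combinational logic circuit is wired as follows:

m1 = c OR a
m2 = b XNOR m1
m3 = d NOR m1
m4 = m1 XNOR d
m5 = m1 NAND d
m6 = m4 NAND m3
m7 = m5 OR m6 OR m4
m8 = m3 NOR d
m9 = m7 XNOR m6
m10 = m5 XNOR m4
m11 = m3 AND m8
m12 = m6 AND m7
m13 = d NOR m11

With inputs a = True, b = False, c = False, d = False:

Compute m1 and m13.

m1 = c OR a = False OR True = True
m3 = d NOR m1 = False NOR True = False
m8 = m3 NOR d = False NOR False = True
m11 = m3 AND m8 = False AND True = False
m13 = d NOR m11 = False NOR False = True

m1 = True; m13 = True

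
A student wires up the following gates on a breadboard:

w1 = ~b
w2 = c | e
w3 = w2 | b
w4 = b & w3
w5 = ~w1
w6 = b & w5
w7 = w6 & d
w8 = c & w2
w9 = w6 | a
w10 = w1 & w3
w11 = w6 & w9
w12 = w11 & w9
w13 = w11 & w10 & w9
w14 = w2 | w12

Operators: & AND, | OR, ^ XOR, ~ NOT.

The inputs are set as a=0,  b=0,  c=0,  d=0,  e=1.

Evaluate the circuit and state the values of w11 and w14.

w11 = 0, w14 = 1

w1 = NOT b = NOT 0 = 1
w2 = c OR e = 0 OR 1 = 1
w5 = NOT w1 = NOT 1 = 0
w6 = b AND w5 = 0 AND 0 = 0
w9 = w6 OR a = 0 OR 0 = 0
w11 = w6 AND w9 = 0 AND 0 = 0
w12 = w11 AND w9 = 0 AND 0 = 0
w14 = w2 OR w12 = 1 OR 0 = 1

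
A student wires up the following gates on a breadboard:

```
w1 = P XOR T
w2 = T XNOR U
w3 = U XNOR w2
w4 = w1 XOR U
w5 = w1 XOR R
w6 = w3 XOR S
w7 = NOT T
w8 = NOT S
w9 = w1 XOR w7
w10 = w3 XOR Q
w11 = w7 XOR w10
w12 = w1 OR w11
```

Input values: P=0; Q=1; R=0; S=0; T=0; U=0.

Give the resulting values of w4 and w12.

w1 = P XOR T = 0 XOR 0 = 0
w2 = T XNOR U = 0 XNOR 0 = 1
w3 = U XNOR w2 = 0 XNOR 1 = 0
w4 = w1 XOR U = 0 XOR 0 = 0
w7 = NOT T = NOT 0 = 1
w10 = w3 XOR Q = 0 XOR 1 = 1
w11 = w7 XOR w10 = 1 XOR 1 = 0
w12 = w1 OR w11 = 0 OR 0 = 0

w4 = 0; w12 = 0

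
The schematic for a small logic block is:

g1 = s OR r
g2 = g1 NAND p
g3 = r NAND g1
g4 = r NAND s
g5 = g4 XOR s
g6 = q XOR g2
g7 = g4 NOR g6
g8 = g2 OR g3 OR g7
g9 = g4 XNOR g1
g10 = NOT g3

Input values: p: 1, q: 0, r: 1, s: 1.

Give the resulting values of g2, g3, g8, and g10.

g2 = 0, g3 = 0, g8 = 1, g10 = 1

g1 = s OR r = 1 OR 1 = 1
g2 = g1 NAND p = 1 NAND 1 = 0
g3 = r NAND g1 = 1 NAND 1 = 0
g4 = r NAND s = 1 NAND 1 = 0
g6 = q XOR g2 = 0 XOR 0 = 0
g7 = g4 NOR g6 = 0 NOR 0 = 1
g8 = g2 OR g3 OR g7 = 0 OR 0 OR 1 = 1
g10 = NOT g3 = NOT 0 = 1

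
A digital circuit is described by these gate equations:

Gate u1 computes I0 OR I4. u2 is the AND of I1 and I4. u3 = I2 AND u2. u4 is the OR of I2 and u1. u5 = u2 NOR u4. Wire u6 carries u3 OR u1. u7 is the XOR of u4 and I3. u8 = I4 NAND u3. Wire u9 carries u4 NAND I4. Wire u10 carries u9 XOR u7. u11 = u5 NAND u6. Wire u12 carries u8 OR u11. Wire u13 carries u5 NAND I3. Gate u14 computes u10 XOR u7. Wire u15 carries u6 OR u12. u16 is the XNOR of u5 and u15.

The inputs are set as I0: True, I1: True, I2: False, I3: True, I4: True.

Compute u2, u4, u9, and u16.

u2 = True, u4 = True, u9 = False, u16 = False

u1 = I0 OR I4 = True OR True = True
u2 = I1 AND I4 = True AND True = True
u3 = I2 AND u2 = False AND True = False
u4 = I2 OR u1 = False OR True = True
u5 = u2 NOR u4 = True NOR True = False
u6 = u3 OR u1 = False OR True = True
u8 = I4 NAND u3 = True NAND False = True
u9 = u4 NAND I4 = True NAND True = False
u11 = u5 NAND u6 = False NAND True = True
u12 = u8 OR u11 = True OR True = True
u15 = u6 OR u12 = True OR True = True
u16 = u5 XNOR u15 = False XNOR True = False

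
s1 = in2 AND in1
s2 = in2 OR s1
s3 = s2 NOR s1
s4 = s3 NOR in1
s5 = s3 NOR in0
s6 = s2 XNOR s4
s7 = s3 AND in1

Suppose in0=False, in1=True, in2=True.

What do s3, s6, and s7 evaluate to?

s3 = False  s6 = False  s7 = False

s1 = in2 AND in1 = True AND True = True
s2 = in2 OR s1 = True OR True = True
s3 = s2 NOR s1 = True NOR True = False
s4 = s3 NOR in1 = False NOR True = False
s6 = s2 XNOR s4 = True XNOR False = False
s7 = s3 AND in1 = False AND True = False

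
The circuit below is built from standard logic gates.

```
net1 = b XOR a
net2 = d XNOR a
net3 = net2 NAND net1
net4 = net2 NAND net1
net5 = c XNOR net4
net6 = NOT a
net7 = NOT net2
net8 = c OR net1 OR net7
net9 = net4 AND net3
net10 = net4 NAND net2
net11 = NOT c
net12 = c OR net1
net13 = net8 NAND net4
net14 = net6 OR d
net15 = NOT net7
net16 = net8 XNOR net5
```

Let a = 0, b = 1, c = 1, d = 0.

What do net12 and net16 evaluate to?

net12 = 1  net16 = 0

net1 = b XOR a = 1 XOR 0 = 1
net2 = d XNOR a = 0 XNOR 0 = 1
net4 = net2 NAND net1 = 1 NAND 1 = 0
net5 = c XNOR net4 = 1 XNOR 0 = 0
net7 = NOT net2 = NOT 1 = 0
net8 = c OR net1 OR net7 = 1 OR 1 OR 0 = 1
net12 = c OR net1 = 1 OR 1 = 1
net16 = net8 XNOR net5 = 1 XNOR 0 = 0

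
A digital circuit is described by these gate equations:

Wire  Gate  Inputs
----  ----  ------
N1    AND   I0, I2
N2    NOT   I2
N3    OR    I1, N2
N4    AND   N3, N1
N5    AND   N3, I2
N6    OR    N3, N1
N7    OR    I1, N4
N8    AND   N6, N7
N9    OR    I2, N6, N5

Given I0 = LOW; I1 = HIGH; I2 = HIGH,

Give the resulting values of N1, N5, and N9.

N1 = LOW, N5 = HIGH, N9 = HIGH

N1 = I0 AND I2 = LOW AND HIGH = LOW
N2 = NOT I2 = NOT HIGH = LOW
N3 = I1 OR N2 = HIGH OR LOW = HIGH
N5 = N3 AND I2 = HIGH AND HIGH = HIGH
N6 = N3 OR N1 = HIGH OR LOW = HIGH
N9 = I2 OR N6 OR N5 = HIGH OR HIGH OR HIGH = HIGH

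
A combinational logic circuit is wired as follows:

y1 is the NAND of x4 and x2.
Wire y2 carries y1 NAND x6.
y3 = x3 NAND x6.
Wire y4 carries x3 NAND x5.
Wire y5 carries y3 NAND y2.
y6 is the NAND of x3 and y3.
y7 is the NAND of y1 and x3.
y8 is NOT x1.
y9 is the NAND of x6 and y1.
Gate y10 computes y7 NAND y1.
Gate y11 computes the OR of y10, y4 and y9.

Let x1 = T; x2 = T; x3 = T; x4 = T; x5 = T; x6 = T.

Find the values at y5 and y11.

y5 = T  y11 = T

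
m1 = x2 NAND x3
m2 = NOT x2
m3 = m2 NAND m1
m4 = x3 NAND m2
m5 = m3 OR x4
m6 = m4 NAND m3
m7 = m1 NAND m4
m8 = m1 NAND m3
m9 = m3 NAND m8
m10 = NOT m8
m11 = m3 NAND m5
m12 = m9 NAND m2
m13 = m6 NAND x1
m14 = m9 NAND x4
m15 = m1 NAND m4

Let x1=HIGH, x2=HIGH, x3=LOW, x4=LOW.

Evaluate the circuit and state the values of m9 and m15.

m1 = x2 NAND x3 = HIGH NAND LOW = HIGH
m2 = NOT x2 = NOT HIGH = LOW
m3 = m2 NAND m1 = LOW NAND HIGH = HIGH
m4 = x3 NAND m2 = LOW NAND LOW = HIGH
m8 = m1 NAND m3 = HIGH NAND HIGH = LOW
m9 = m3 NAND m8 = HIGH NAND LOW = HIGH
m15 = m1 NAND m4 = HIGH NAND HIGH = LOW

m9 = HIGH, m15 = LOW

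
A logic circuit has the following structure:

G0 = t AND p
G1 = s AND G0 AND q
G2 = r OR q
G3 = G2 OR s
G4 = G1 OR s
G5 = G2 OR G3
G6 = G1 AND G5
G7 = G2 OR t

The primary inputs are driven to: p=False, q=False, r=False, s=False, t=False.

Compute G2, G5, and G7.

G2 = False  G5 = False  G7 = False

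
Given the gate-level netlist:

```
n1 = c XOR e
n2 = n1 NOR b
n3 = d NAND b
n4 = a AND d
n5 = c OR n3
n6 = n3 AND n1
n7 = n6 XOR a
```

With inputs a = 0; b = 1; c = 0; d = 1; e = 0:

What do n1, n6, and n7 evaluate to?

n1 = 0, n6 = 0, n7 = 0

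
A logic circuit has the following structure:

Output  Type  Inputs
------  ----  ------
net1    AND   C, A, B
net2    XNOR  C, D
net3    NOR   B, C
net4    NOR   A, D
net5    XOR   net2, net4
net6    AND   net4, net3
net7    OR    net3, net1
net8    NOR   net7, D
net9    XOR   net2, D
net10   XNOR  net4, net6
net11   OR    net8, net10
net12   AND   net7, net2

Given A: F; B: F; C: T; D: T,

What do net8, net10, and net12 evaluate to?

net8 = F, net10 = T, net12 = F

net1 = C AND A AND B = T AND F AND F = F
net2 = C XNOR D = T XNOR T = T
net3 = B NOR C = F NOR T = F
net4 = A NOR D = F NOR T = F
net6 = net4 AND net3 = F AND F = F
net7 = net3 OR net1 = F OR F = F
net8 = net7 NOR D = F NOR T = F
net10 = net4 XNOR net6 = F XNOR F = T
net12 = net7 AND net2 = F AND T = F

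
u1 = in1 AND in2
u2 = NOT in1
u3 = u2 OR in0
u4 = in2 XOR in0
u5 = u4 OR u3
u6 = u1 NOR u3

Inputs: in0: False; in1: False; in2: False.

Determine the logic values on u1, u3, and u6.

u1 = False  u3 = True  u6 = False

u1 = in1 AND in2 = False AND False = False
u2 = NOT in1 = NOT False = True
u3 = u2 OR in0 = True OR False = True
u6 = u1 NOR u3 = False NOR True = False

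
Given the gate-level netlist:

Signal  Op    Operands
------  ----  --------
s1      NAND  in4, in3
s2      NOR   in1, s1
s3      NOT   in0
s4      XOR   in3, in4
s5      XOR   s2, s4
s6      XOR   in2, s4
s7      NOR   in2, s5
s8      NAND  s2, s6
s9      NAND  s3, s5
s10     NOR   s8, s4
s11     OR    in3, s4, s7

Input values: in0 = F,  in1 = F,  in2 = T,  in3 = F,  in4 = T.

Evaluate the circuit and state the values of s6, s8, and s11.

s6 = F; s8 = T; s11 = T

s1 = in4 NAND in3 = T NAND F = T
s2 = in1 NOR s1 = F NOR T = F
s4 = in3 XOR in4 = F XOR T = T
s5 = s2 XOR s4 = F XOR T = T
s6 = in2 XOR s4 = T XOR T = F
s7 = in2 NOR s5 = T NOR T = F
s8 = s2 NAND s6 = F NAND F = T
s11 = in3 OR s4 OR s7 = F OR T OR F = T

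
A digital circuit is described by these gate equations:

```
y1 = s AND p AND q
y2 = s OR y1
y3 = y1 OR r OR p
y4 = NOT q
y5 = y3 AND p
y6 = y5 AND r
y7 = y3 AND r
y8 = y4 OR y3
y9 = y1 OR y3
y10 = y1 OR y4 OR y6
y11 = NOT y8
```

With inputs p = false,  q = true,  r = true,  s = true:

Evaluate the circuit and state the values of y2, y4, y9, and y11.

y1 = s AND p AND q = true AND false AND true = false
y2 = s OR y1 = true OR false = true
y3 = y1 OR r OR p = false OR true OR false = true
y4 = NOT q = NOT true = false
y8 = y4 OR y3 = false OR true = true
y9 = y1 OR y3 = false OR true = true
y11 = NOT y8 = NOT true = false

y2 = true, y4 = false, y9 = true, y11 = false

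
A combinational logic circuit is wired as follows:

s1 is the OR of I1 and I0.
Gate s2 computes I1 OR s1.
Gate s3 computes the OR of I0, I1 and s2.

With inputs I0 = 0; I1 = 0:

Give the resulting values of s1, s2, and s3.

s1 = 0, s2 = 0, s3 = 0

s1 = I1 OR I0 = 0 OR 0 = 0
s2 = I1 OR s1 = 0 OR 0 = 0
s3 = I0 OR I1 OR s2 = 0 OR 0 OR 0 = 0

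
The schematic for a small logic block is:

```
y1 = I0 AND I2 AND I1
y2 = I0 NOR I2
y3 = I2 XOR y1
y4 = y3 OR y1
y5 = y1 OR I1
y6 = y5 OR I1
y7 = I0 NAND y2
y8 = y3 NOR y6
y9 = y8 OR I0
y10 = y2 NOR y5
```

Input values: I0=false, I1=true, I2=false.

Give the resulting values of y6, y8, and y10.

y1 = I0 AND I2 AND I1 = false AND false AND true = false
y2 = I0 NOR I2 = false NOR false = true
y3 = I2 XOR y1 = false XOR false = false
y5 = y1 OR I1 = false OR true = true
y6 = y5 OR I1 = true OR true = true
y8 = y3 NOR y6 = false NOR true = false
y10 = y2 NOR y5 = true NOR true = false

y6 = true, y8 = false, y10 = false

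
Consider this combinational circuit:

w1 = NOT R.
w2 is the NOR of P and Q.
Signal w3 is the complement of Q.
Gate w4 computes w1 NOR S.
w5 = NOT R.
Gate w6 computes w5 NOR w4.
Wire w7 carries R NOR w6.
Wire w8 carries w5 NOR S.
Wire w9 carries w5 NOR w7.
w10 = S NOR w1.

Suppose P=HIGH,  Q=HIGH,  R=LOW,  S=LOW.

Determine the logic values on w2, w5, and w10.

w2 = LOW, w5 = HIGH, w10 = LOW

w1 = NOT R = NOT LOW = HIGH
w2 = P NOR Q = HIGH NOR HIGH = LOW
w5 = NOT R = NOT LOW = HIGH
w10 = S NOR w1 = LOW NOR HIGH = LOW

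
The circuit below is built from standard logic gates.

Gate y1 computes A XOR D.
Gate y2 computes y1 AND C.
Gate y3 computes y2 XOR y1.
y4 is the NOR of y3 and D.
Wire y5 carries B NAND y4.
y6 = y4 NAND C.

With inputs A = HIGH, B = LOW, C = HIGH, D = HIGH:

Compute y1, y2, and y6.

y1 = LOW  y2 = LOW  y6 = HIGH

y1 = A XOR D = HIGH XOR HIGH = LOW
y2 = y1 AND C = LOW AND HIGH = LOW
y3 = y2 XOR y1 = LOW XOR LOW = LOW
y4 = y3 NOR D = LOW NOR HIGH = LOW
y6 = y4 NAND C = LOW NAND HIGH = HIGH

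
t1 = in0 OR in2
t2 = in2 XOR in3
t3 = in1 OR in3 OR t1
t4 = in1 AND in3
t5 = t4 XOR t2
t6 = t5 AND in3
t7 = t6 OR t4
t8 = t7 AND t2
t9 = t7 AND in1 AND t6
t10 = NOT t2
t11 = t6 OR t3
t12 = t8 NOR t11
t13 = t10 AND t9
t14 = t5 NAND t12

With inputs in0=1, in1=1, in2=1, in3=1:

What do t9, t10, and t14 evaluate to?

t1 = in0 OR in2 = 1 OR 1 = 1
t2 = in2 XOR in3 = 1 XOR 1 = 0
t3 = in1 OR in3 OR t1 = 1 OR 1 OR 1 = 1
t4 = in1 AND in3 = 1 AND 1 = 1
t5 = t4 XOR t2 = 1 XOR 0 = 1
t6 = t5 AND in3 = 1 AND 1 = 1
t7 = t6 OR t4 = 1 OR 1 = 1
t8 = t7 AND t2 = 1 AND 0 = 0
t9 = t7 AND in1 AND t6 = 1 AND 1 AND 1 = 1
t10 = NOT t2 = NOT 0 = 1
t11 = t6 OR t3 = 1 OR 1 = 1
t12 = t8 NOR t11 = 0 NOR 1 = 0
t14 = t5 NAND t12 = 1 NAND 0 = 1

t9 = 1, t10 = 1, t14 = 1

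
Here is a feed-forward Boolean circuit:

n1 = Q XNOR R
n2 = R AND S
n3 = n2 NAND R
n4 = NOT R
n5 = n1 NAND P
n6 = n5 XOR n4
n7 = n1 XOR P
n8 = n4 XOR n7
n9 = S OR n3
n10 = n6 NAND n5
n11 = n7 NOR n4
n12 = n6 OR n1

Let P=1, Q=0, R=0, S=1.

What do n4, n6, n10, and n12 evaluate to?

n4 = 1  n6 = 1  n10 = 1  n12 = 1

n1 = Q XNOR R = 0 XNOR 0 = 1
n4 = NOT R = NOT 0 = 1
n5 = n1 NAND P = 1 NAND 1 = 0
n6 = n5 XOR n4 = 0 XOR 1 = 1
n10 = n6 NAND n5 = 1 NAND 0 = 1
n12 = n6 OR n1 = 1 OR 1 = 1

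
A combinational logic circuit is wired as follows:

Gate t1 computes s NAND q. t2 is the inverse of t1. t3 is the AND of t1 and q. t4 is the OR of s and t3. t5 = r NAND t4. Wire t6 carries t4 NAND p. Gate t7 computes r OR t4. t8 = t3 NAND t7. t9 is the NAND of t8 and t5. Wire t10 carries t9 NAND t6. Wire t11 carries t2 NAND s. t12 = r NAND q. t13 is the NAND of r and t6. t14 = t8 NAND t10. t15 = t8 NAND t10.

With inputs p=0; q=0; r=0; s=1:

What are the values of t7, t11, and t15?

t7 = 1, t11 = 1, t15 = 0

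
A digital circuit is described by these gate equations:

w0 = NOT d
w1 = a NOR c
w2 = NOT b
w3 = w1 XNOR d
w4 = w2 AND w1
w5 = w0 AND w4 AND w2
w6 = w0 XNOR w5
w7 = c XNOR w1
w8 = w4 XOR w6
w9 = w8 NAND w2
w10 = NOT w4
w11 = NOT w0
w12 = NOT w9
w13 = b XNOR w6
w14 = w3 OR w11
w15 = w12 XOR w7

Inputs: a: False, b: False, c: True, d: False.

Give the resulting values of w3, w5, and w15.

w0 = NOT d = NOT False = True
w1 = a NOR c = False NOR True = False
w2 = NOT b = NOT False = True
w3 = w1 XNOR d = False XNOR False = True
w4 = w2 AND w1 = True AND False = False
w5 = w0 AND w4 AND w2 = True AND False AND True = False
w6 = w0 XNOR w5 = True XNOR False = False
w7 = c XNOR w1 = True XNOR False = False
w8 = w4 XOR w6 = False XOR False = False
w9 = w8 NAND w2 = False NAND True = True
w12 = NOT w9 = NOT True = False
w15 = w12 XOR w7 = False XOR False = False

w3 = True, w5 = False, w15 = False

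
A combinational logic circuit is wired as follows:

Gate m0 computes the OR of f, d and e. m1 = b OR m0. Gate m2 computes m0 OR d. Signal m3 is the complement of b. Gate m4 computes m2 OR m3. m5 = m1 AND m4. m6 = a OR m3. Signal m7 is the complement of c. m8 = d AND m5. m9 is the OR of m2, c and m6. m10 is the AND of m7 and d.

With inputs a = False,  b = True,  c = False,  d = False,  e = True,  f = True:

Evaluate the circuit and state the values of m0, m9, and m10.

m0 = True  m9 = True  m10 = False

m0 = f OR d OR e = True OR False OR True = True
m2 = m0 OR d = True OR False = True
m3 = NOT b = NOT True = False
m6 = a OR m3 = False OR False = False
m7 = NOT c = NOT False = True
m9 = m2 OR c OR m6 = True OR False OR False = True
m10 = m7 AND d = True AND False = False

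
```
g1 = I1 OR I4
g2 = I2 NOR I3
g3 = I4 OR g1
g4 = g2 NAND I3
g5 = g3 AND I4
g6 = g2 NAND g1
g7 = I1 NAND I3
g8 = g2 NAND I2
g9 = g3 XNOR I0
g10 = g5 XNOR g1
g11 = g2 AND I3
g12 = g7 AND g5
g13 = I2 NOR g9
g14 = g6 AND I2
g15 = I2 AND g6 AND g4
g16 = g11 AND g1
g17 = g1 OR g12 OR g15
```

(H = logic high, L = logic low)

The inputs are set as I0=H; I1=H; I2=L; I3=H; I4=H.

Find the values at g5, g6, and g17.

g1 = I1 OR I4 = H OR H = H
g2 = I2 NOR I3 = L NOR H = L
g3 = I4 OR g1 = H OR H = H
g4 = g2 NAND I3 = L NAND H = H
g5 = g3 AND I4 = H AND H = H
g6 = g2 NAND g1 = L NAND H = H
g7 = I1 NAND I3 = H NAND H = L
g12 = g7 AND g5 = L AND H = L
g15 = I2 AND g6 AND g4 = L AND H AND H = L
g17 = g1 OR g12 OR g15 = H OR L OR L = H

g5 = H  g6 = H  g17 = H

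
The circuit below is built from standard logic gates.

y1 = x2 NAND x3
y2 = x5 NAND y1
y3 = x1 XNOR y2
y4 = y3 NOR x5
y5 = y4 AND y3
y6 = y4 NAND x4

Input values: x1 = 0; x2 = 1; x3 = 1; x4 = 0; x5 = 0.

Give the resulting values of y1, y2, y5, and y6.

y1 = x2 NAND x3 = 1 NAND 1 = 0
y2 = x5 NAND y1 = 0 NAND 0 = 1
y3 = x1 XNOR y2 = 0 XNOR 1 = 0
y4 = y3 NOR x5 = 0 NOR 0 = 1
y5 = y4 AND y3 = 1 AND 0 = 0
y6 = y4 NAND x4 = 1 NAND 0 = 1

y1 = 0, y2 = 1, y5 = 0, y6 = 1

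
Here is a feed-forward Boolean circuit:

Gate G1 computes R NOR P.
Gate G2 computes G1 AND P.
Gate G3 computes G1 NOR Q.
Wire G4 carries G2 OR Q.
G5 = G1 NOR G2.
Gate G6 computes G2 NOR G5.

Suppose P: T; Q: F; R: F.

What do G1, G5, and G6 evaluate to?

G1 = F  G5 = T  G6 = F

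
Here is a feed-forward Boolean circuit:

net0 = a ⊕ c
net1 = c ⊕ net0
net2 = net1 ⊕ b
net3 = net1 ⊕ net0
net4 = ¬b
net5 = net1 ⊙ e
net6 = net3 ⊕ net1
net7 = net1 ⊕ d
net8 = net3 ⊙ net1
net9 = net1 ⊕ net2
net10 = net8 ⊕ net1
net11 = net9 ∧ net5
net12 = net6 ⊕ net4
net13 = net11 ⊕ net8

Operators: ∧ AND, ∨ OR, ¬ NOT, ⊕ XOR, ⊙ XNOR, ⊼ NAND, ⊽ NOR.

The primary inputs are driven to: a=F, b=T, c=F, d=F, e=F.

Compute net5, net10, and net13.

net0 = a XOR c = F XOR F = F
net1 = c XOR net0 = F XOR F = F
net2 = net1 XOR b = F XOR T = T
net3 = net1 XOR net0 = F XOR F = F
net5 = net1 XNOR e = F XNOR F = T
net8 = net3 XNOR net1 = F XNOR F = T
net9 = net1 XOR net2 = F XOR T = T
net10 = net8 XOR net1 = T XOR F = T
net11 = net9 AND net5 = T AND T = T
net13 = net11 XOR net8 = T XOR T = F

net5 = T; net10 = T; net13 = F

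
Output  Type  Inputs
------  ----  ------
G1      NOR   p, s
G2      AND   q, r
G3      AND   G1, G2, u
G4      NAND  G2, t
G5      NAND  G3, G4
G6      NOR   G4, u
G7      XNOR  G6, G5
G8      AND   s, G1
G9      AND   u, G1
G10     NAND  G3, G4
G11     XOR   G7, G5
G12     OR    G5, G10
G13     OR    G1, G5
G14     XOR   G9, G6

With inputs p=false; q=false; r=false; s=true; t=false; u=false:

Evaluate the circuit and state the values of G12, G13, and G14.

G12 = true, G13 = true, G14 = false

G1 = p NOR s = false NOR true = false
G2 = q AND r = false AND false = false
G3 = G1 AND G2 AND u = false AND false AND false = false
G4 = G2 NAND t = false NAND false = true
G5 = G3 NAND G4 = false NAND true = true
G6 = G4 NOR u = true NOR false = false
G9 = u AND G1 = false AND false = false
G10 = G3 NAND G4 = false NAND true = true
G12 = G5 OR G10 = true OR true = true
G13 = G1 OR G5 = false OR true = true
G14 = G9 XOR G6 = false XOR false = false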